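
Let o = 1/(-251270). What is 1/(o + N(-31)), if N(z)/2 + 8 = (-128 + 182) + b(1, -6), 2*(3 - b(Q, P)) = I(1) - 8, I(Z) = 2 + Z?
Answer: 251270/25880809 ≈ 0.0097087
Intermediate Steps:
b(Q, P) = 11/2 (b(Q, P) = 3 - ((2 + 1) - 8)/2 = 3 - (3 - 8)/2 = 3 - ½*(-5) = 3 + 5/2 = 11/2)
o = -1/251270 ≈ -3.9798e-6
N(z) = 103 (N(z) = -16 + 2*((-128 + 182) + 11/2) = -16 + 2*(54 + 11/2) = -16 + 2*(119/2) = -16 + 119 = 103)
1/(o + N(-31)) = 1/(-1/251270 + 103) = 1/(25880809/251270) = 251270/25880809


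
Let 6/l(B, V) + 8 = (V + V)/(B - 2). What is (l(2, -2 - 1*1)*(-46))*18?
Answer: 0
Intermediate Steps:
l(B, V) = 6/(-8 + 2*V/(-2 + B)) (l(B, V) = 6/(-8 + (V + V)/(B - 2)) = 6/(-8 + (2*V)/(-2 + B)) = 6/(-8 + 2*V/(-2 + B)))
(l(2, -2 - 1*1)*(-46))*18 = ((3*(-2 + 2)/(8 + (-2 - 1*1) - 4*2))*(-46))*18 = ((3*0/(8 + (-2 - 1) - 8))*(-46))*18 = ((3*0/(8 - 3 - 8))*(-46))*18 = ((3*0/(-3))*(-46))*18 = ((3*(-⅓)*0)*(-46))*18 = (0*(-46))*18 = 0*18 = 0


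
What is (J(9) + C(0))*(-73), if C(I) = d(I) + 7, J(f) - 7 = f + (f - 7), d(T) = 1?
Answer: -1898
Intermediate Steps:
J(f) = 2*f (J(f) = 7 + (f + (f - 7)) = 7 + (f + (-7 + f)) = 7 + (-7 + 2*f) = 2*f)
C(I) = 8 (C(I) = 1 + 7 = 8)
(J(9) + C(0))*(-73) = (2*9 + 8)*(-73) = (18 + 8)*(-73) = 26*(-73) = -1898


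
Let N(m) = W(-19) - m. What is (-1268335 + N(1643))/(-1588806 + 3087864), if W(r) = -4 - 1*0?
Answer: -634991/749529 ≈ -0.84719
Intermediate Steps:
W(r) = -4 (W(r) = -4 + 0 = -4)
N(m) = -4 - m
(-1268335 + N(1643))/(-1588806 + 3087864) = (-1268335 + (-4 - 1*1643))/(-1588806 + 3087864) = (-1268335 + (-4 - 1643))/1499058 = (-1268335 - 1647)*(1/1499058) = -1269982*1/1499058 = -634991/749529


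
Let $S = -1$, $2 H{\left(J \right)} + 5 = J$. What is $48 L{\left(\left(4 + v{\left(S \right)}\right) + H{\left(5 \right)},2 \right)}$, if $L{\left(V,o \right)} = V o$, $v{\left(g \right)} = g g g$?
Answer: $288$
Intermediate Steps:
$H{\left(J \right)} = - \frac{5}{2} + \frac{J}{2}$
$v{\left(g \right)} = g^{3}$ ($v{\left(g \right)} = g^{2} g = g^{3}$)
$48 L{\left(\left(4 + v{\left(S \right)}\right) + H{\left(5 \right)},2 \right)} = 48 \left(\left(4 + \left(-1\right)^{3}\right) + \left(- \frac{5}{2} + \frac{1}{2} \cdot 5\right)\right) 2 = 48 \left(\left(4 - 1\right) + \left(- \frac{5}{2} + \frac{5}{2}\right)\right) 2 = 48 \left(3 + 0\right) 2 = 48 \cdot 3 \cdot 2 = 48 \cdot 6 = 288$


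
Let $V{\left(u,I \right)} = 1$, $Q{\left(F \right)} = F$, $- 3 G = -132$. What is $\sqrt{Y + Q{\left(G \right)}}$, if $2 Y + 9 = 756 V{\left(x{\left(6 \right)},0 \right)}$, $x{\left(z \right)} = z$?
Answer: $\frac{\sqrt{1670}}{2} \approx 20.433$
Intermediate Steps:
$G = 44$ ($G = \left(- \frac{1}{3}\right) \left(-132\right) = 44$)
$Y = \frac{747}{2}$ ($Y = - \frac{9}{2} + \frac{756 \cdot 1}{2} = - \frac{9}{2} + \frac{1}{2} \cdot 756 = - \frac{9}{2} + 378 = \frac{747}{2} \approx 373.5$)
$\sqrt{Y + Q{\left(G \right)}} = \sqrt{\frac{747}{2} + 44} = \sqrt{\frac{835}{2}} = \frac{\sqrt{1670}}{2}$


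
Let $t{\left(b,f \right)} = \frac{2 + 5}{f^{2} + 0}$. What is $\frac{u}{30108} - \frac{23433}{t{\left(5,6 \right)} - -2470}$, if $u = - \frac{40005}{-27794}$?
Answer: $- \frac{235309743533847}{24805349313368} \approx -9.4863$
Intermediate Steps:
$t{\left(b,f \right)} = \frac{7}{f^{2}}$
$u = \frac{40005}{27794}$ ($u = \left(-40005\right) \left(- \frac{1}{27794}\right) = \frac{40005}{27794} \approx 1.4393$)
$\frac{u}{30108} - \frac{23433}{t{\left(5,6 \right)} - -2470} = \frac{40005}{27794 \cdot 30108} - \frac{23433}{\frac{7}{36} - -2470} = \frac{40005}{27794} \cdot \frac{1}{30108} - \frac{23433}{7 \cdot \frac{1}{36} + 2470} = \frac{13335}{278940584} - \frac{23433}{\frac{7}{36} + 2470} = \frac{13335}{278940584} - \frac{23433}{\frac{88927}{36}} = \frac{13335}{278940584} - \frac{843588}{88927} = - \frac{235309743533847}{24805349313368}$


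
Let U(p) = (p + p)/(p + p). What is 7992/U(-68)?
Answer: 7992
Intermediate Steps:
U(p) = 1 (U(p) = (2*p)/((2*p)) = (2*p)*(1/(2*p)) = 1)
7992/U(-68) = 7992/1 = 7992*1 = 7992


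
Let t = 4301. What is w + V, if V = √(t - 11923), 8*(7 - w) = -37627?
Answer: 37683/8 + I*√7622 ≈ 4710.4 + 87.304*I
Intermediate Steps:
w = 37683/8 (w = 7 - ⅛*(-37627) = 7 + 37627/8 = 37683/8 ≈ 4710.4)
V = I*√7622 (V = √(4301 - 11923) = √(-7622) = I*√7622 ≈ 87.304*I)
w + V = 37683/8 + I*√7622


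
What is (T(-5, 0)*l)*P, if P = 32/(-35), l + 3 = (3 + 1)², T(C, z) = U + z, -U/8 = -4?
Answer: -13312/35 ≈ -380.34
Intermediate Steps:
U = 32 (U = -8*(-4) = 32)
T(C, z) = 32 + z
l = 13 (l = -3 + (3 + 1)² = -3 + 4² = -3 + 16 = 13)
P = -32/35 (P = 32*(-1/35) = -32/35 ≈ -0.91429)
(T(-5, 0)*l)*P = ((32 + 0)*13)*(-32/35) = (32*13)*(-32/35) = 416*(-32/35) = -13312/35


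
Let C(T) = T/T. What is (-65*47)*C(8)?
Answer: -3055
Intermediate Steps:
C(T) = 1
(-65*47)*C(8) = -65*47*1 = -3055*1 = -3055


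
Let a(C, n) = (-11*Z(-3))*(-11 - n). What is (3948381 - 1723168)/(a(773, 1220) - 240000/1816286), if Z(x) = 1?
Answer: 2020811609459/12297044363 ≈ 164.33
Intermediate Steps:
a(C, n) = 121 + 11*n (a(C, n) = (-11*1)*(-11 - n) = -11*(-11 - n) = 121 + 11*n)
(3948381 - 1723168)/(a(773, 1220) - 240000/1816286) = (3948381 - 1723168)/((121 + 11*1220) - 240000/1816286) = 2225213/((121 + 13420) - 240000*1/1816286) = 2225213/(13541 - 120000/908143) = 2225213/(12297044363/908143) = 2225213*(908143/12297044363) = 2020811609459/12297044363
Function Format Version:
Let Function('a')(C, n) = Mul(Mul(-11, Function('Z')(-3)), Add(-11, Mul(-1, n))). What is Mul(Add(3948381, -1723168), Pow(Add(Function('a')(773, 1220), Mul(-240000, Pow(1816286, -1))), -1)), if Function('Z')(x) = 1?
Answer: Rational(2020811609459, 12297044363) ≈ 164.33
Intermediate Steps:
Function('a')(C, n) = Add(121, Mul(11, n)) (Function('a')(C, n) = Mul(Mul(-11, 1), Add(-11, Mul(-1, n))) = Mul(-11, Add(-11, Mul(-1, n))) = Add(121, Mul(11, n)))
Mul(Add(3948381, -1723168), Pow(Add(Function('a')(773, 1220), Mul(-240000, Pow(1816286, -1))), -1)) = Mul(Add(3948381, -1723168), Pow(Add(Add(121, Mul(11, 1220)), Mul(-240000, Pow(1816286, -1))), -1)) = Mul(2225213, Pow(Add(Add(121, 13420), Mul(-240000, Rational(1, 1816286))), -1)) = Mul(2225213, Pow(Add(13541, Rational(-120000, 908143)), -1)) = Mul(2225213, Pow(Rational(12297044363, 908143), -1)) = Mul(2225213, Rational(908143, 12297044363)) = Rational(2020811609459, 12297044363)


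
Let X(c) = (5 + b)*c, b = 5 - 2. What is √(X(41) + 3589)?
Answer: √3917 ≈ 62.586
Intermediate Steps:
b = 3
X(c) = 8*c (X(c) = (5 + 3)*c = 8*c)
√(X(41) + 3589) = √(8*41 + 3589) = √(328 + 3589) = √3917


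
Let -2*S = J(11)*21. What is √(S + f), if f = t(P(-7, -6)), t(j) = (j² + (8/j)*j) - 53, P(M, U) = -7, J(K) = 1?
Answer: I*√26/2 ≈ 2.5495*I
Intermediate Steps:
t(j) = -45 + j² (t(j) = (j² + 8) - 53 = (8 + j²) - 53 = -45 + j²)
S = -21/2 ≈ -10.500
f = 4 (f = -45 + (-7)² = -45 + 49 = 4)
√(S + f) = √(-21/2 + 4) = √(-13/2) = I*√26/2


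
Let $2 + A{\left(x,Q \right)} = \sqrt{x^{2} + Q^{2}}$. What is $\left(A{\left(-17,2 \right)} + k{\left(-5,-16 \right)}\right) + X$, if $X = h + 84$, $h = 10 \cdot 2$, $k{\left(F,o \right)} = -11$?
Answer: $91 + \sqrt{293} \approx 108.12$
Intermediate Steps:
$h = 20$
$X = 104$ ($X = 20 + 84 = 104$)
$A{\left(x,Q \right)} = -2 + \sqrt{Q^{2} + x^{2}}$ ($A{\left(x,Q \right)} = -2 + \sqrt{x^{2} + Q^{2}} = -2 + \sqrt{Q^{2} + x^{2}}$)
$\left(A{\left(-17,2 \right)} + k{\left(-5,-16 \right)}\right) + X = \left(\left(-2 + \sqrt{2^{2} + \left(-17\right)^{2}}\right) - 11\right) + 104 = \left(\left(-2 + \sqrt{4 + 289}\right) - 11\right) + 104 = \left(\left(-2 + \sqrt{293}\right) - 11\right) + 104 = \left(-13 + \sqrt{293}\right) + 104 = 91 + \sqrt{293}$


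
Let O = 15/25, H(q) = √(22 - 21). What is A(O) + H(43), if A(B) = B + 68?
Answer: 348/5 ≈ 69.600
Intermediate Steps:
H(q) = 1 (H(q) = √1 = 1)
O = ⅗ (O = 15*(1/25) = ⅗ ≈ 0.60000)
A(B) = 68 + B
A(O) + H(43) = (68 + ⅗) + 1 = 343/5 + 1 = 348/5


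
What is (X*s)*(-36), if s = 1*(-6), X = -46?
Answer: -9936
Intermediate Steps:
s = -6
(X*s)*(-36) = -46*(-6)*(-36) = 276*(-36) = -9936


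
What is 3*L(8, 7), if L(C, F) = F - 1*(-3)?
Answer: 30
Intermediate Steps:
L(C, F) = 3 + F (L(C, F) = F + 3 = 3 + F)
3*L(8, 7) = 3*(3 + 7) = 3*10 = 30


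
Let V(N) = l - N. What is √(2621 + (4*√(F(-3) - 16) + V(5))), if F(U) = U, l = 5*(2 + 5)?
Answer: √(2651 + 4*I*√19) ≈ 51.488 + 0.1693*I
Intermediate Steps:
l = 35 (l = 5*7 = 35)
V(N) = 35 - N
√(2621 + (4*√(F(-3) - 16) + V(5))) = √(2621 + (4*√(-3 - 16) + (35 - 1*5))) = √(2621 + (4*√(-19) + (35 - 5))) = √(2621 + (4*(I*√19) + 30)) = √(2621 + (4*I*√19 + 30)) = √(2621 + (30 + 4*I*√19)) = √(2651 + 4*I*√19)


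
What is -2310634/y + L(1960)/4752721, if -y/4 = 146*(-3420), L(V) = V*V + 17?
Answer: -1654506966677/4746257299440 ≈ -0.34859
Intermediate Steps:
L(V) = 17 + V**2 (L(V) = V**2 + 17 = 17 + V**2)
y = 1997280 (y = -584*(-3420) = -4*(-499320) = 1997280)
-2310634/y + L(1960)/4752721 = -2310634/1997280 + (17 + 1960**2)/4752721 = -2310634*1/1997280 + (17 + 3841600)*(1/4752721) = -1155317/998640 + 3841617*(1/4752721) = -1155317/998640 + 3841617/4752721 = -1654506966677/4746257299440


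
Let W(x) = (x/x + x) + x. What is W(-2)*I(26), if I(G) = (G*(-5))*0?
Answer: 0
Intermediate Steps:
I(G) = 0 (I(G) = -5*G*0 = 0)
W(x) = 1 + 2*x (W(x) = (1 + x) + x = 1 + 2*x)
W(-2)*I(26) = (1 + 2*(-2))*0 = (1 - 4)*0 = -3*0 = 0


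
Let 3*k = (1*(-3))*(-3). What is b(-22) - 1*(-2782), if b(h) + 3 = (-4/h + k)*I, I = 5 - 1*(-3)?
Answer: 30849/11 ≈ 2804.5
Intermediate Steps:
k = 3 (k = ((1*(-3))*(-3))/3 = (-3*(-3))/3 = (1/3)*9 = 3)
I = 8 (I = 5 + 3 = 8)
b(h) = 21 - 32/h (b(h) = -3 + (-4/h + 3)*8 = -3 + (3 - 4/h)*8 = -3 + (24 - 32/h) = 21 - 32/h)
b(-22) - 1*(-2782) = (21 - 32/(-22)) - 1*(-2782) = (21 - 32*(-1/22)) + 2782 = (21 + 16/11) + 2782 = 247/11 + 2782 = 30849/11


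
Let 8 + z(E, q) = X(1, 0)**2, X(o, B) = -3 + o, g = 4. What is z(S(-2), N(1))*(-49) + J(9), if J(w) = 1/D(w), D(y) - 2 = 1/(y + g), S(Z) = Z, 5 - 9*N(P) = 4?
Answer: 5305/27 ≈ 196.48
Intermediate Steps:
N(P) = 1/9 (N(P) = 5/9 - 1/9*4 = 5/9 - 4/9 = 1/9)
D(y) = 2 + 1/(4 + y) (D(y) = 2 + 1/(y + 4) = 2 + 1/(4 + y))
J(w) = (4 + w)/(9 + 2*w) (J(w) = 1/((9 + 2*w)/(4 + w)) = (4 + w)/(9 + 2*w))
z(E, q) = -4 (z(E, q) = -8 + (-3 + 1)**2 = -8 + (-2)**2 = -8 + 4 = -4)
z(S(-2), N(1))*(-49) + J(9) = -4*(-49) + (4 + 9)/(9 + 2*9) = 196 + 13/(9 + 18) = 196 + 13/27 = 5305/27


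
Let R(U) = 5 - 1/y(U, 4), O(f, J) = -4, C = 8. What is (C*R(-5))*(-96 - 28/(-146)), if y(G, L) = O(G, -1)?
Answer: -293748/73 ≈ -4023.9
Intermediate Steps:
y(G, L) = -4
R(U) = 21/4 (R(U) = 5 - 1/(-4) = 5 - 1*(-1/4) = 5 + 1/4 = 21/4)
(C*R(-5))*(-96 - 28/(-146)) = (8*(21/4))*(-96 - 28/(-146)) = 42*(-96 - 28*(-1/146)) = 42*(-96 + 14/73) = 42*(-6994/73) = -293748/73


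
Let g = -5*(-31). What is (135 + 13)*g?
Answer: 22940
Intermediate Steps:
g = 155
(135 + 13)*g = (135 + 13)*155 = 148*155 = 22940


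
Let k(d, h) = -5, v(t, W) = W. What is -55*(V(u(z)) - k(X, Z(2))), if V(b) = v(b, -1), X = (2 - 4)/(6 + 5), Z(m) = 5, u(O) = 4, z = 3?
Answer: -220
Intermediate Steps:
X = -2/11 ≈ -0.18182
V(b) = -1
-55*(V(u(z)) - k(X, Z(2))) = -55*(-1 - 1*(-5)) = -55*(-1 + 5) = -55*4 = -220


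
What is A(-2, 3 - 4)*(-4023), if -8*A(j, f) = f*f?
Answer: 4023/8 ≈ 502.88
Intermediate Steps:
A(j, f) = -f²/8 (A(j, f) = -f*f/8 = -f²/8)
A(-2, 3 - 4)*(-4023) = -(3 - 4)²/8*(-4023) = -⅛*(-1)²*(-4023) = -⅛*1*(-4023) = -⅛*(-4023) = 4023/8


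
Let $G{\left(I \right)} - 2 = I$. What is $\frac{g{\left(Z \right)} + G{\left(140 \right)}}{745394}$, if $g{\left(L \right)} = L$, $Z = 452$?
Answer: $\frac{297}{372697} \approx 0.00079689$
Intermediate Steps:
$G{\left(I \right)} = 2 + I$
$\frac{g{\left(Z \right)} + G{\left(140 \right)}}{745394} = \frac{452 + \left(2 + 140\right)}{745394} = \left(452 + 142\right) \frac{1}{745394} = 594 \cdot \frac{1}{745394} = \frac{297}{372697}$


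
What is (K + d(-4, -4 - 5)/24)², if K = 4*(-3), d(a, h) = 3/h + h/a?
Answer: 11785489/82944 ≈ 142.09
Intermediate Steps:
K = -12
(K + d(-4, -4 - 5)/24)² = (-12 + (3/(-4 - 5) + (-4 - 5)/(-4))/24)² = (-12 + (3/(-9) - 9*(-¼))*(1/24))² = (-12 + (3*(-⅑) + 9/4)*(1/24))² = (-12 + (-⅓ + 9/4)*(1/24))² = (-12 + (23/12)*(1/24))² = (-12 + 23/288)² = (-3433/288)² = 11785489/82944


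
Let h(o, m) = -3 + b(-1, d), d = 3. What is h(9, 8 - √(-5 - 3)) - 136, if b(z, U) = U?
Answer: -136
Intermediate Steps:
h(o, m) = 0 (h(o, m) = -3 + 3 = 0)
h(9, 8 - √(-5 - 3)) - 136 = 0 - 136 = -136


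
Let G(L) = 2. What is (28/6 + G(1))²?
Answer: 400/9 ≈ 44.444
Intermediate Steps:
(28/6 + G(1))² = (28/6 + 2)² = (28*(⅙) + 2)² = (14/3 + 2)² = (20/3)² = 400/9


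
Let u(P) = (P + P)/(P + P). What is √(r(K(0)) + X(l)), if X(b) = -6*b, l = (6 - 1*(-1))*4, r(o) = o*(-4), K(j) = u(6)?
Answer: 2*I*√43 ≈ 13.115*I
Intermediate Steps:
u(P) = 1 (u(P) = (2*P)/((2*P)) = (2*P)*(1/(2*P)) = 1)
K(j) = 1
r(o) = -4*o
l = 28 (l = (6 + 1)*4 = 7*4 = 28)
√(r(K(0)) + X(l)) = √(-4*1 - 6*28) = √(-4 - 168) = √(-172) = 2*I*√43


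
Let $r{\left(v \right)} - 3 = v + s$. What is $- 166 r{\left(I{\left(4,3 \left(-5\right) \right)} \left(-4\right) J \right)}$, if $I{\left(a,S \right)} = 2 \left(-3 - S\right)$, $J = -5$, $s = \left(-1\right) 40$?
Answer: $-73538$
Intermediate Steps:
$s = -40$
$I{\left(a,S \right)} = -6 - 2 S$
$r{\left(v \right)} = -37 + v$ ($r{\left(v \right)} = 3 + \left(v - 40\right) = 3 + \left(-40 + v\right) = -37 + v$)
$- 166 r{\left(I{\left(4,3 \left(-5\right) \right)} \left(-4\right) J \right)} = - 166 \left(-37 + \left(-6 - 2 \cdot 3 \left(-5\right)\right) \left(-4\right) \left(-5\right)\right) = - 166 \left(-37 + \left(-6 - -30\right) \left(-4\right) \left(-5\right)\right) = - 166 \left(-37 + \left(-6 + 30\right) \left(-4\right) \left(-5\right)\right) = - 166 \left(-37 + 24 \left(-4\right) \left(-5\right)\right) = - 166 \left(-37 - -480\right) = - 166 \left(-37 + 480\right) = \left(-166\right) 443 = -73538$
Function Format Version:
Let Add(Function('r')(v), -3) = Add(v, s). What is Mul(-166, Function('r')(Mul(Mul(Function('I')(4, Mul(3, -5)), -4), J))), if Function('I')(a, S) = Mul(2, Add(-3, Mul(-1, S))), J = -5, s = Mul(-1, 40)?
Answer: -73538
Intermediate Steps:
s = -40
Function('I')(a, S) = Add(-6, Mul(-2, S))
Function('r')(v) = Add(-37, v) (Function('r')(v) = Add(3, Add(v, -40)) = Add(3, Add(-40, v)) = Add(-37, v))
Mul(-166, Function('r')(Mul(Mul(Function('I')(4, Mul(3, -5)), -4), J))) = Mul(-166, Add(-37, Mul(Mul(Add(-6, Mul(-2, Mul(3, -5))), -4), -5))) = Mul(-166, Add(-37, Mul(Mul(Add(-6, Mul(-2, -15)), -4), -5))) = Mul(-166, Add(-37, Mul(Mul(Add(-6, 30), -4), -5))) = Mul(-166, Add(-37, Mul(Mul(24, -4), -5))) = Mul(-166, Add(-37, Mul(-96, -5))) = Mul(-166, Add(-37, 480)) = Mul(-166, 443) = -73538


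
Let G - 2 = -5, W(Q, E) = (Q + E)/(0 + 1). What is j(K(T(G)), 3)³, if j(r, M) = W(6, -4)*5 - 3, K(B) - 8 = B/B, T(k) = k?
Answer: 343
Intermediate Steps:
W(Q, E) = E + Q (W(Q, E) = (E + Q)/1 = (E + Q)*1 = E + Q)
G = -3 (G = 2 - 5 = -3)
K(B) = 9 (K(B) = 8 + B/B = 8 + 1 = 9)
j(r, M) = 7 (j(r, M) = (-4 + 6)*5 - 3 = 2*5 - 3 = 10 - 3 = 7)
j(K(T(G)), 3)³ = 7³ = 343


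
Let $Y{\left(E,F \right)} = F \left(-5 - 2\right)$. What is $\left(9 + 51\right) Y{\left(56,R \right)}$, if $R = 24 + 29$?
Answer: $-22260$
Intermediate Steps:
$R = 53$
$Y{\left(E,F \right)} = - 7 F$ ($Y{\left(E,F \right)} = F \left(-7\right) = - 7 F$)
$\left(9 + 51\right) Y{\left(56,R \right)} = \left(9 + 51\right) \left(\left(-7\right) 53\right) = 60 \left(-371\right) = -22260$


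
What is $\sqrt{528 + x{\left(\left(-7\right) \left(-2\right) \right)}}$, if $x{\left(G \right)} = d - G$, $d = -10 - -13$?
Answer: $\sqrt{517} \approx 22.738$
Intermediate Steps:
$d = 3$ ($d = -10 + 13 = 3$)
$x{\left(G \right)} = 3 - G$
$\sqrt{528 + x{\left(\left(-7\right) \left(-2\right) \right)}} = \sqrt{528 + \left(3 - \left(-7\right) \left(-2\right)\right)} = \sqrt{528 + \left(3 - 14\right)} = \sqrt{528 - 11} = \sqrt{517}$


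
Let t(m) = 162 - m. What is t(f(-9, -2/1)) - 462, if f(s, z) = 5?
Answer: -305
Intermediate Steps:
t(f(-9, -2/1)) - 462 = (162 - 1*5) - 462 = (162 - 5) - 462 = 157 - 462 = -305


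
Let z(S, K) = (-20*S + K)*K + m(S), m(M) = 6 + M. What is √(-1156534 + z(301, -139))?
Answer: I*√300126 ≈ 547.84*I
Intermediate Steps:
z(S, K) = 6 + S + K*(K - 20*S) (z(S, K) = (-20*S + K)*K + (6 + S) = (K - 20*S)*K + (6 + S) = K*(K - 20*S) + (6 + S) = 6 + S + K*(K - 20*S))
√(-1156534 + z(301, -139)) = √(-1156534 + (6 + 301 + (-139)² - 20*(-139)*301)) = √(-1156534 + (6 + 301 + 19321 + 836780)) = √(-1156534 + 856408) = √(-300126) = I*√300126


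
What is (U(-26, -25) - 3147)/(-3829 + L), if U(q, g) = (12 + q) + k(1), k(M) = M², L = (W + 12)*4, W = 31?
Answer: 3160/3657 ≈ 0.86410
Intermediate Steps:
L = 172 (L = (31 + 12)*4 = 43*4 = 172)
U(q, g) = 13 + q (U(q, g) = (12 + q) + 1² = (12 + q) + 1 = 13 + q)
(U(-26, -25) - 3147)/(-3829 + L) = ((13 - 26) - 3147)/(-3829 + 172) = (-13 - 3147)/(-3657) = -3160*(-1/3657) = 3160/3657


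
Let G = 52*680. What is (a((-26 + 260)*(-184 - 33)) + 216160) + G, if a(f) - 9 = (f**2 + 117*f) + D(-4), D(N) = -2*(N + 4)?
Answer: 2572715787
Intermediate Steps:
D(N) = -8 - 2*N (D(N) = -2*(4 + N) = -8 - 2*N)
a(f) = 9 + f**2 + 117*f (a(f) = 9 + ((f**2 + 117*f) + (-8 - 2*(-4))) = 9 + ((f**2 + 117*f) + (-8 + 8)) = 9 + ((f**2 + 117*f) + 0) = 9 + (f**2 + 117*f) = 9 + f**2 + 117*f)
G = 35360
(a((-26 + 260)*(-184 - 33)) + 216160) + G = ((9 + ((-26 + 260)*(-184 - 33))**2 + 117*((-26 + 260)*(-184 - 33))) + 216160) + 35360 = ((9 + (234*(-217))**2 + 117*(234*(-217))) + 216160) + 35360 = ((9 + (-50778)**2 + 117*(-50778)) + 216160) + 35360 = ((9 + 2578405284 - 5941026) + 216160) + 35360 = (2572464267 + 216160) + 35360 = 2572680427 + 35360 = 2572715787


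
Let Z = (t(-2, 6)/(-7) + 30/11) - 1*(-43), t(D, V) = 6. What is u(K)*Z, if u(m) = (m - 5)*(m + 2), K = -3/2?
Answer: -44915/308 ≈ -145.83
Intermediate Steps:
K = -3/2 (K = -3*½ = -3/2 ≈ -1.5000)
u(m) = (-5 + m)*(2 + m)
Z = 3455/77 (Z = (6/(-7) + 30/11) - 1*(-43) = (6*(-⅐) + 30*(1/11)) + 43 = (-6/7 + 30/11) + 43 = 144/77 + 43 = 3455/77 ≈ 44.870)
u(K)*Z = (-10 + (-3/2)² - 3*(-3/2))*(3455/77) = (-10 + 9/4 + 9/2)*(3455/77) = -13/4*3455/77 = -44915/308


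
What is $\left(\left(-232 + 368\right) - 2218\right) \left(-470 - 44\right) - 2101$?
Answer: $1068047$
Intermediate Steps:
$\left(\left(-232 + 368\right) - 2218\right) \left(-470 - 44\right) - 2101 = \left(136 - 2218\right) \left(-514\right) - 2101 = \left(-2082\right) \left(-514\right) - 2101 = 1070148 - 2101 = 1068047$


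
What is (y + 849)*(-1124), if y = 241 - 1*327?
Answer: -857612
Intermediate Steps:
y = -86 (y = 241 - 327 = -86)
(y + 849)*(-1124) = (-86 + 849)*(-1124) = 763*(-1124) = -857612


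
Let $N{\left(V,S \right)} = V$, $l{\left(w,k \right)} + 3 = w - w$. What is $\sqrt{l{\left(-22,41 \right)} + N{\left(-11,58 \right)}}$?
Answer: $i \sqrt{14} \approx 3.7417 i$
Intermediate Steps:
$l{\left(w,k \right)} = -3$ ($l{\left(w,k \right)} = -3 + \left(w - w\right) = -3 + 0 = -3$)
$\sqrt{l{\left(-22,41 \right)} + N{\left(-11,58 \right)}} = \sqrt{-3 - 11} = \sqrt{-14} = i \sqrt{14}$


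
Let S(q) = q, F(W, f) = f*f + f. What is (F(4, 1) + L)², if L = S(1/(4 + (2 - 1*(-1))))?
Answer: 225/49 ≈ 4.5918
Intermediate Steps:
F(W, f) = f + f² (F(W, f) = f² + f = f + f²)
L = ⅐ (L = 1/(4 + (2 - 1*(-1))) = 1/(4 + (2 + 1)) = 1/(4 + 3) = 1/7 = ⅐ ≈ 0.14286)
(F(4, 1) + L)² = (1*(1 + 1) + ⅐)² = (1*2 + ⅐)² = (2 + ⅐)² = (15/7)² = 225/49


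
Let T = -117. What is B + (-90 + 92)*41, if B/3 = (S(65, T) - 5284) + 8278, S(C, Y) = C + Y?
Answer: 8908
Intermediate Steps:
B = 8826 (B = 3*(((65 - 117) - 5284) + 8278) = 3*((-52 - 5284) + 8278) = 3*(-5336 + 8278) = 3*2942 = 8826)
B + (-90 + 92)*41 = 8826 + (-90 + 92)*41 = 8826 + 2*41 = 8826 + 82 = 8908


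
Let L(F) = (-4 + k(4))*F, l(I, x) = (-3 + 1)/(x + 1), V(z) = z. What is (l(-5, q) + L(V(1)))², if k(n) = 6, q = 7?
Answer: 49/16 ≈ 3.0625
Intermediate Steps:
l(I, x) = -2/(1 + x)
L(F) = 2*F (L(F) = (-4 + 6)*F = 2*F)
(l(-5, q) + L(V(1)))² = (-2/(1 + 7) + 2*1)² = (-2/8 + 2)² = (-2*⅛ + 2)² = (-¼ + 2)² = (7/4)² = 49/16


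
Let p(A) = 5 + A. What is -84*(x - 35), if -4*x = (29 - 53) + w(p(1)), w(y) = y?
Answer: 2562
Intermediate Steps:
x = 9/2 (x = -((29 - 53) + (5 + 1))/4 = -(-24 + 6)/4 = -1/4*(-18) = 9/2 ≈ 4.5000)
-84*(x - 35) = -84*(9/2 - 35) = -84*(-61/2) = 2562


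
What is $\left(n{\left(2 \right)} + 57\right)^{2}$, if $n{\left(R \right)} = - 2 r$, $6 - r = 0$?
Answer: $2025$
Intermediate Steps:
$r = 6$ ($r = 6 - 0 = 6 + 0 = 6$)
$n{\left(R \right)} = -12$ ($n{\left(R \right)} = \left(-2\right) 6 = -12$)
$\left(n{\left(2 \right)} + 57\right)^{2} = \left(-12 + 57\right)^{2} = 45^{2} = 2025$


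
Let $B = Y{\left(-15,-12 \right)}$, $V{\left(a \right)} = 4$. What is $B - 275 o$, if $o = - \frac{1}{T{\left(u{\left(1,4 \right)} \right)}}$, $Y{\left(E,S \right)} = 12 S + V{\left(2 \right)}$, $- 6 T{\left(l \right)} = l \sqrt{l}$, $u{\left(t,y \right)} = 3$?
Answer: $-140 - \frac{550 \sqrt{3}}{3} \approx -457.54$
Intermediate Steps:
$T{\left(l \right)} = - \frac{l^{\frac{3}{2}}}{6}$ ($T{\left(l \right)} = - \frac{l \sqrt{l}}{6} = - \frac{l^{\frac{3}{2}}}{6}$)
$Y{\left(E,S \right)} = 4 + 12 S$ ($Y{\left(E,S \right)} = 12 S + 4 = 4 + 12 S$)
$o = \frac{2 \sqrt{3}}{3}$ ($o = - \frac{1}{\left(- \frac{1}{6}\right) 3^{\frac{3}{2}}} = - \frac{1}{\left(- \frac{1}{6}\right) 3 \sqrt{3}} = - \frac{1}{\left(- \frac{1}{2}\right) \sqrt{3}} = - \frac{\left(-2\right) \sqrt{3}}{3} = \frac{2 \sqrt{3}}{3} \approx 1.1547$)
$B = -140$ ($B = 4 + 12 \left(-12\right) = 4 - 144 = -140$)
$B - 275 o = -140 - 275 \frac{2 \sqrt{3}}{3} = -140 - \frac{550 \sqrt{3}}{3}$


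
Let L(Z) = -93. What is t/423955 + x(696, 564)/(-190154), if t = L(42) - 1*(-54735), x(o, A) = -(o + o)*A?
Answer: 24516598422/5758338505 ≈ 4.2576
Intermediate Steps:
x(o, A) = -2*A*o (x(o, A) = -2*o*A = -2*A*o)
t = 54642 (t = -93 - 1*(-54735) = -93 + 54735 = 54642)
t/423955 + x(696, 564)/(-190154) = 54642/423955 - 2*564*696/(-190154) = 54642*(1/423955) - 785088*(-1/190154) = 7806/60565 + 392544/95077 = 24516598422/5758338505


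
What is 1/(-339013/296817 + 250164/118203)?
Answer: 11694886617/11393524783 ≈ 1.0265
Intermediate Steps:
1/(-339013/296817 + 250164/118203) = 1/(-339013*1/296817 + 250164*(1/118203)) = 1/(-339013/296817 + 83388/39401) = 1/(11393524783/11694886617) = 11694886617/11393524783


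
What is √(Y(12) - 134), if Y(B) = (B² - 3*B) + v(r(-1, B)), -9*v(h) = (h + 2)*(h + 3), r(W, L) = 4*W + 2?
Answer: I*√26 ≈ 5.099*I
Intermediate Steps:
r(W, L) = 2 + 4*W
v(h) = -(2 + h)*(3 + h)/9 (v(h) = -(h + 2)*(h + 3)/9 = -(2 + h)*(3 + h)/9)
Y(B) = B² - 3*B (Y(B) = (B² - 3*B) + (-⅔ - 5*(2 + 4*(-1))/9 - (2 + 4*(-1))²/9) = (B² - 3*B) + (-⅔ - 5*(2 - 4)/9 - (2 - 4)²/9) = (B² - 3*B) + (-⅔ - 5/9*(-2) - ⅑*(-2)²) = (B² - 3*B) + (-⅔ + 10/9 - ⅑*4) = (B² - 3*B) + (-⅔ + 10/9 - 4/9) = (B² - 3*B) + 0 = B² - 3*B)
√(Y(12) - 134) = √(12*(-3 + 12) - 134) = √(12*9 - 134) = √(108 - 134) = √(-26) = I*√26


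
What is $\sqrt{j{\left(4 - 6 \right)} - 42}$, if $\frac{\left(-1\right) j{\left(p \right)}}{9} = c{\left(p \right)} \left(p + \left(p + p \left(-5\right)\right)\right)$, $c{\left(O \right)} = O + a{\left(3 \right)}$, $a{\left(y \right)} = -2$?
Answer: $\sqrt{174} \approx 13.191$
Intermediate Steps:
$c{\left(O \right)} = -2 + O$ ($c{\left(O \right)} = O - 2 = -2 + O$)
$j{\left(p \right)} = 27 p \left(-2 + p\right)$ ($j{\left(p \right)} = - 9 \left(-2 + p\right) \left(p + \left(p + p \left(-5\right)\right)\right) = - 9 \left(-2 + p\right) \left(p + \left(p - 5 p\right)\right) = - 9 \left(-2 + p\right) \left(p - 4 p\right) = - 9 \left(-2 + p\right) \left(- 3 p\right) = - 9 \left(- 3 p \left(-2 + p\right)\right) = 27 p \left(-2 + p\right)$)
$\sqrt{j{\left(4 - 6 \right)} - 42} = \sqrt{27 \left(4 - 6\right) \left(-2 + \left(4 - 6\right)\right) - 42} = \sqrt{27 \left(-2\right) \left(-2 - 2\right) - 42} = \sqrt{27 \left(-2\right) \left(-4\right) - 42} = \sqrt{216 - 42} = \sqrt{174}$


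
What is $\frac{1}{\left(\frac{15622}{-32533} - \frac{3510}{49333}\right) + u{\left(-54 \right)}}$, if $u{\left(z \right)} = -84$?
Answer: $- \frac{1604950489}{135700712032} \approx -0.011827$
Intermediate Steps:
$\frac{1}{\left(\frac{15622}{-32533} - \frac{3510}{49333}\right) + u{\left(-54 \right)}} = \frac{1}{\left(\frac{15622}{-32533} - \frac{3510}{49333}\right) - 84} = \frac{1}{\left(15622 \left(- \frac{1}{32533}\right) - \frac{3510}{49333}\right) - 84} = \frac{1}{\left(- \frac{15622}{32533} - \frac{3510}{49333}\right) - 84} = \frac{1}{- \frac{884870956}{1604950489} - 84} = \frac{1}{- \frac{135700712032}{1604950489}} = - \frac{1604950489}{135700712032}$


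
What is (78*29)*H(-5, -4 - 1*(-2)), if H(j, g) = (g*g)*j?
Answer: -45240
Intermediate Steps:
H(j, g) = j*g**2 (H(j, g) = g**2*j = j*g**2)
(78*29)*H(-5, -4 - 1*(-2)) = (78*29)*(-5*(-4 - 1*(-2))**2) = 2262*(-5*(-4 + 2)**2) = 2262*(-5*(-2)**2) = 2262*(-5*4) = 2262*(-20) = -45240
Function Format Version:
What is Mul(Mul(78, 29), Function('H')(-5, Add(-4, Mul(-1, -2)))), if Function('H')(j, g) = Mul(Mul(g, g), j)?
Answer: -45240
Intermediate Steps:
Function('H')(j, g) = Mul(j, Pow(g, 2)) (Function('H')(j, g) = Mul(Pow(g, 2), j) = Mul(j, Pow(g, 2)))
Mul(Mul(78, 29), Function('H')(-5, Add(-4, Mul(-1, -2)))) = Mul(Mul(78, 29), Mul(-5, Pow(Add(-4, Mul(-1, -2)), 2))) = Mul(2262, Mul(-5, Pow(Add(-4, 2), 2))) = Mul(2262, Mul(-5, Pow(-2, 2))) = Mul(2262, Mul(-5, 4)) = Mul(2262, -20) = -45240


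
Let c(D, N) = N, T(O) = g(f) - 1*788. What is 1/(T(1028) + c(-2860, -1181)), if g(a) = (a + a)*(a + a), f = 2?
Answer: -1/1953 ≈ -0.00051203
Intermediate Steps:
g(a) = 4*a² (g(a) = (2*a)*(2*a) = 4*a²)
T(O) = -772 (T(O) = 4*2² - 1*788 = 4*4 - 788 = 16 - 788 = -772)
1/(T(1028) + c(-2860, -1181)) = 1/(-772 - 1181) = 1/(-1953) = -1/1953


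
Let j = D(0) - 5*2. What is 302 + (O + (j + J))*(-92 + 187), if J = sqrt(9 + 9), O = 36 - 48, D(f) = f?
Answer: -1788 + 285*sqrt(2) ≈ -1384.9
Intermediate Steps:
O = -12
J = 3*sqrt(2) (J = sqrt(18) = 3*sqrt(2) ≈ 4.2426)
j = -10 (j = 0 - 5*2 = 0 - 10 = -10)
302 + (O + (j + J))*(-92 + 187) = 302 + (-12 + (-10 + 3*sqrt(2)))*(-92 + 187) = 302 + (-22 + 3*sqrt(2))*95 = 302 + (-2090 + 285*sqrt(2)) = -1788 + 285*sqrt(2)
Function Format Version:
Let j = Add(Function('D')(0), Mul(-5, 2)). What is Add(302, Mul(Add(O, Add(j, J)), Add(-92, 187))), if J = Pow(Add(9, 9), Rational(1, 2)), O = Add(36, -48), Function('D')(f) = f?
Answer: Add(-1788, Mul(285, Pow(2, Rational(1, 2)))) ≈ -1384.9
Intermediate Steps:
O = -12
J = Mul(3, Pow(2, Rational(1, 2))) (J = Pow(18, Rational(1, 2)) = Mul(3, Pow(2, Rational(1, 2))) ≈ 4.2426)
j = -10 (j = Add(0, Mul(-5, 2)) = Add(0, -10) = -10)
Add(302, Mul(Add(O, Add(j, J)), Add(-92, 187))) = Add(302, Mul(Add(-12, Add(-10, Mul(3, Pow(2, Rational(1, 2))))), Add(-92, 187))) = Add(302, Mul(Add(-22, Mul(3, Pow(2, Rational(1, 2)))), 95)) = Add(302, Add(-2090, Mul(285, Pow(2, Rational(1, 2))))) = Add(-1788, Mul(285, Pow(2, Rational(1, 2))))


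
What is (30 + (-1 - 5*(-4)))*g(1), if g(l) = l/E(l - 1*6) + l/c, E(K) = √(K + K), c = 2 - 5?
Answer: -49/3 - 49*I*√10/10 ≈ -16.333 - 15.495*I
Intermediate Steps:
c = -3
E(K) = √2*√K (E(K) = √(2*K) = √2*√K)
g(l) = -l/3 + l*√2/(2*√(-6 + l)) (g(l) = l/((√2*√(l - 1*6))) + l/(-3) = l/((√2*√(l - 6))) + l*(-⅓) = l/((√2*√(-6 + l))) - l/3 = l*(√2/(2*√(-6 + l))) - l/3 = l*√2/(2*√(-6 + l)) - l/3 = -l/3 + l*√2/(2*√(-6 + l)))
(30 + (-1 - 5*(-4)))*g(1) = (30 + (-1 - 5*(-4)))*(-⅓*1 + (½)*1*√2/√(-6 + 1)) = (30 + (-1 + 20))*(-⅓ + (½)*1*√2/√(-5)) = (30 + 19)*(-⅓ + (½)*1*√2*(-I*√5/5)) = 49*(-⅓ - I*√10/10) = -49/3 - 49*I*√10/10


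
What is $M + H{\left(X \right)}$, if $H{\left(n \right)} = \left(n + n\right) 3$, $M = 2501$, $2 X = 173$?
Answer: $3020$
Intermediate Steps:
$X = \frac{173}{2}$ ($X = \frac{1}{2} \cdot 173 = \frac{173}{2} \approx 86.5$)
$H{\left(n \right)} = 6 n$ ($H{\left(n \right)} = 2 n 3 = 6 n$)
$M + H{\left(X \right)} = 2501 + 6 \cdot \frac{173}{2} = 2501 + 519 = 3020$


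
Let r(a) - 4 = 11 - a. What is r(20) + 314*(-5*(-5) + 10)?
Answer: 10985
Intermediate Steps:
r(a) = 15 - a (r(a) = 4 + (11 - a) = 15 - a)
r(20) + 314*(-5*(-5) + 10) = (15 - 1*20) + 314*(-5*(-5) + 10) = (15 - 20) + 314*(25 + 10) = -5 + 314*35 = -5 + 10990 = 10985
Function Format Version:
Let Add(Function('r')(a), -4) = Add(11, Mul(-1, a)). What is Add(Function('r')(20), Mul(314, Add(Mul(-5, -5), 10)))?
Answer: 10985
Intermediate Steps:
Function('r')(a) = Add(15, Mul(-1, a)) (Function('r')(a) = Add(4, Add(11, Mul(-1, a))) = Add(15, Mul(-1, a)))
Add(Function('r')(20), Mul(314, Add(Mul(-5, -5), 10))) = Add(Add(15, Mul(-1, 20)), Mul(314, Add(Mul(-5, -5), 10))) = Add(Add(15, -20), Mul(314, Add(25, 10))) = Add(-5, Mul(314, 35)) = Add(-5, 10990) = 10985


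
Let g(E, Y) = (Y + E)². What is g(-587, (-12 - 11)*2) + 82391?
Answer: 483080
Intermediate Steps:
g(E, Y) = (E + Y)²
g(-587, (-12 - 11)*2) + 82391 = (-587 + (-12 - 11)*2)² + 82391 = (-587 - 23*2)² + 82391 = (-587 - 46)² + 82391 = (-633)² + 82391 = 400689 + 82391 = 483080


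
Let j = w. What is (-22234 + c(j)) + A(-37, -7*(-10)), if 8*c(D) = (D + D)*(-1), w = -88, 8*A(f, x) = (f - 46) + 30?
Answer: -177749/8 ≈ -22219.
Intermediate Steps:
A(f, x) = -2 + f/8 (A(f, x) = ((f - 46) + 30)/8 = ((-46 + f) + 30)/8 = (-16 + f)/8 = -2 + f/8)
j = -88
c(D) = -D/4 (c(D) = ((D + D)*(-1))/8 = ((2*D)*(-1))/8 = (-2*D)/8 = -D/4)
(-22234 + c(j)) + A(-37, -7*(-10)) = (-22234 - ¼*(-88)) + (-2 + (⅛)*(-37)) = (-22234 + 22) + (-2 - 37/8) = -22212 - 53/8 = -177749/8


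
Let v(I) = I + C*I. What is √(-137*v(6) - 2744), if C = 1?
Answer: 2*I*√1097 ≈ 66.242*I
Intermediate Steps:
v(I) = 2*I (v(I) = I + 1*I = I + I = 2*I)
√(-137*v(6) - 2744) = √(-274*6 - 2744) = √(-137*12 - 2744) = √(-1644 - 2744) = √(-4388) = 2*I*√1097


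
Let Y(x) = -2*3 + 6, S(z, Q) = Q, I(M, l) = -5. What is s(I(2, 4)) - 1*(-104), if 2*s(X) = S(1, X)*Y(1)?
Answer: 104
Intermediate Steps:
Y(x) = 0 (Y(x) = -6 + 6 = 0)
s(X) = 0 (s(X) = (X*0)/2 = (½)*0 = 0)
s(I(2, 4)) - 1*(-104) = 0 - 1*(-104) = 0 + 104 = 104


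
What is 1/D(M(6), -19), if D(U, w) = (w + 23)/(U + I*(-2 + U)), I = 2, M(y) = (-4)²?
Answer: 11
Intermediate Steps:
M(y) = 16
D(U, w) = (23 + w)/(-4 + 3*U) (D(U, w) = (w + 23)/(U + 2*(-2 + U)) = (23 + w)/(U + (-4 + 2*U)) = (23 + w)/(-4 + 3*U))
1/D(M(6), -19) = 1/((23 - 19)/(-4 + 3*16)) = 1/(4/(-4 + 48)) = 1/(4/44) = 1/((1/44)*4) = 1/(1/11) = 11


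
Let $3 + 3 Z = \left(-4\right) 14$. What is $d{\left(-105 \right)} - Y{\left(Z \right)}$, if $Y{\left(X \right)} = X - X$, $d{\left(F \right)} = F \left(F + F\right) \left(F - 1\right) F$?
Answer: $245416500$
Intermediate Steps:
$d{\left(F \right)} = 2 F^{3} \left(-1 + F\right)$ ($d{\left(F \right)} = F 2 F \left(-1 + F\right) F = 2 F^{2} \left(-1 + F\right) F = 2 F^{3} \left(-1 + F\right)$)
$Z = - \frac{59}{3}$ ($Z = -1 + \frac{\left(-4\right) 14}{3} = -1 + \frac{1}{3} \left(-56\right) = -1 - \frac{56}{3} = - \frac{59}{3} \approx -19.667$)
$Y{\left(X \right)} = 0$
$d{\left(-105 \right)} - Y{\left(Z \right)} = 2 \left(-105\right)^{3} \left(-1 - 105\right) - 0 = 2 \left(-1157625\right) \left(-106\right) + 0 = 245416500 + 0 = 245416500$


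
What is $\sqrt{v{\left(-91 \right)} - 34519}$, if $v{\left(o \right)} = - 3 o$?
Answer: $i \sqrt{34246} \approx 185.06 i$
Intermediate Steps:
$\sqrt{v{\left(-91 \right)} - 34519} = \sqrt{\left(-3\right) \left(-91\right) - 34519} = \sqrt{273 - 34519} = \sqrt{-34246} = i \sqrt{34246}$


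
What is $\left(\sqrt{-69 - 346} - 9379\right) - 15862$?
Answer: $-25241 + i \sqrt{415} \approx -25241.0 + 20.372 i$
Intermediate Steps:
$\left(\sqrt{-69 - 346} - 9379\right) - 15862 = \left(\sqrt{-415} - 9379\right) - 15862 = \left(i \sqrt{415} - 9379\right) - 15862 = \left(-9379 + i \sqrt{415}\right) - 15862 = -25241 + i \sqrt{415}$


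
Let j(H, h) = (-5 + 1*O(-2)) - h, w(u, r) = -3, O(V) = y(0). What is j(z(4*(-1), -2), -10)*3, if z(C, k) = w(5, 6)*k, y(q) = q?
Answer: 15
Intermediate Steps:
O(V) = 0
z(C, k) = -3*k
j(H, h) = -5 - h (j(H, h) = (-5 + 1*0) - h = (-5 + 0) - h = -5 - h)
j(z(4*(-1), -2), -10)*3 = (-5 - 1*(-10))*3 = (-5 + 10)*3 = 5*3 = 15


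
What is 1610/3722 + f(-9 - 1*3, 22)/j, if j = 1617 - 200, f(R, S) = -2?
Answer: 1136963/2637037 ≈ 0.43115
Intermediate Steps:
j = 1417
1610/3722 + f(-9 - 1*3, 22)/j = 1610/3722 - 2/1417 = 1610*(1/3722) - 2*1/1417 = 805/1861 - 2/1417 = 1136963/2637037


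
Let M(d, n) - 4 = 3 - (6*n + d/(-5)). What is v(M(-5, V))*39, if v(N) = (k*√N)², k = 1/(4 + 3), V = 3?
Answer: -468/49 ≈ -9.5510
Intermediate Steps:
M(d, n) = 7 - 6*n + d/5 (M(d, n) = 4 + (3 - (6*n + d/(-5))) = 4 + (3 - (6*n + d*(-⅕))) = 4 + (3 - (6*n - d/5)) = 4 + (3 + (-6*n + d/5)) = 4 + (3 - 6*n + d/5) = 7 - 6*n + d/5)
k = ⅐ (k = 1/7 = ⅐ ≈ 0.14286)
v(N) = N/49 (v(N) = (√N/7)² = N/49)
v(M(-5, V))*39 = ((7 - 6*3 + (⅕)*(-5))/49)*39 = ((7 - 18 - 1)/49)*39 = ((1/49)*(-12))*39 = -12/49*39 = -468/49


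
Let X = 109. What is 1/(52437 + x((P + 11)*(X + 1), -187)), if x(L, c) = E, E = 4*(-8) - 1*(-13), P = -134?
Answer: 1/52418 ≈ 1.9077e-5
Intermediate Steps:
E = -19 (E = -32 + 13 = -19)
x(L, c) = -19
1/(52437 + x((P + 11)*(X + 1), -187)) = 1/(52437 - 19) = 1/52418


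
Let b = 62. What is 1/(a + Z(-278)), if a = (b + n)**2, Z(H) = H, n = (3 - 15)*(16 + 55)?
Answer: 1/623822 ≈ 1.6030e-6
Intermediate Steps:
n = -852 (n = -12*71 = -852)
a = 624100 (a = (62 - 852)**2 = (-790)**2 = 624100)
1/(a + Z(-278)) = 1/(624100 - 278) = 1/623822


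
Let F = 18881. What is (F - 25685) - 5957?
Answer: -12761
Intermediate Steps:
(F - 25685) - 5957 = (18881 - 25685) - 5957 = -6804 - 5957 = -12761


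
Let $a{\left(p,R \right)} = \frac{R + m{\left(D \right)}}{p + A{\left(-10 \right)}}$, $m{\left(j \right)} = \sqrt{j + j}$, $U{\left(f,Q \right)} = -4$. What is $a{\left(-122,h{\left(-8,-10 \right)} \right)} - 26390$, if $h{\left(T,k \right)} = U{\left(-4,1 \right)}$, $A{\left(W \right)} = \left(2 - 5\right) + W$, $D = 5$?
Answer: $- \frac{3562646}{135} - \frac{\sqrt{10}}{135} \approx -26390.0$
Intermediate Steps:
$A{\left(W \right)} = -3 + W$
$m{\left(j \right)} = \sqrt{2} \sqrt{j}$ ($m{\left(j \right)} = \sqrt{2 j} = \sqrt{2} \sqrt{j}$)
$h{\left(T,k \right)} = -4$
$a{\left(p,R \right)} = \frac{R + \sqrt{10}}{-13 + p}$ ($a{\left(p,R \right)} = \frac{R + \sqrt{2} \sqrt{5}}{p - 13} = \frac{R + \sqrt{10}}{p - 13} = \frac{R + \sqrt{10}}{-13 + p}$)
$a{\left(-122,h{\left(-8,-10 \right)} \right)} - 26390 = \frac{-4 + \sqrt{10}}{-13 - 122} - 26390 = \frac{-4 + \sqrt{10}}{-135} - 26390 = - \frac{-4 + \sqrt{10}}{135} - 26390 = \left(\frac{4}{135} - \frac{\sqrt{10}}{135}\right) - 26390 = - \frac{3562646}{135} - \frac{\sqrt{10}}{135}$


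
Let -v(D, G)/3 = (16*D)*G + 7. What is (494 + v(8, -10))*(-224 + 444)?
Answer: 948860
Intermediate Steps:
v(D, G) = -21 - 48*D*G (v(D, G) = -3*((16*D)*G + 7) = -3*(16*D*G + 7) = -3*(7 + 16*D*G) = -21 - 48*D*G)
(494 + v(8, -10))*(-224 + 444) = (494 + (-21 - 48*8*(-10)))*(-224 + 444) = (494 + (-21 + 3840))*220 = (494 + 3819)*220 = 4313*220 = 948860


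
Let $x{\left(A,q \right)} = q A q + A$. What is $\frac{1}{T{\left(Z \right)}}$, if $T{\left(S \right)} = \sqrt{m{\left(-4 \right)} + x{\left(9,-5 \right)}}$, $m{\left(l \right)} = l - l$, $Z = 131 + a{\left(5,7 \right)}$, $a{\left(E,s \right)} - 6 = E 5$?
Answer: $\frac{\sqrt{26}}{78} \approx 0.065372$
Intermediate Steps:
$x{\left(A,q \right)} = A + A q^{2}$ ($x{\left(A,q \right)} = A q q + A = A q^{2} + A = A + A q^{2}$)
$a{\left(E,s \right)} = 6 + 5 E$ ($a{\left(E,s \right)} = 6 + E 5 = 6 + 5 E$)
$Z = 162$ ($Z = 131 + \left(6 + 5 \cdot 5\right) = 131 + \left(6 + 25\right) = 131 + 31 = 162$)
$m{\left(l \right)} = 0$
$T{\left(S \right)} = 3 \sqrt{26}$ ($T{\left(S \right)} = \sqrt{0 + 9 \left(1 + \left(-5\right)^{2}\right)} = \sqrt{0 + 9 \left(1 + 25\right)} = \sqrt{0 + 9 \cdot 26} = \sqrt{0 + 234} = \sqrt{234} = 3 \sqrt{26}$)
$\frac{1}{T{\left(Z \right)}} = \frac{1}{3 \sqrt{26}} = \frac{\sqrt{26}}{78}$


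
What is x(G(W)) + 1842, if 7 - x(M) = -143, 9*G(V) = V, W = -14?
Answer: 1992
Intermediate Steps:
G(V) = V/9
x(M) = 150 (x(M) = 7 - 1*(-143) = 7 + 143 = 150)
x(G(W)) + 1842 = 150 + 1842 = 1992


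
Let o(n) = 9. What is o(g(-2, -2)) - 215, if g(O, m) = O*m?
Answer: -206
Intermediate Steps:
o(g(-2, -2)) - 215 = 9 - 215 = -206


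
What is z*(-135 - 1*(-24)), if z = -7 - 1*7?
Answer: 1554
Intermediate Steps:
z = -14 (z = -7 - 7 = -14)
z*(-135 - 1*(-24)) = -14*(-135 - 1*(-24)) = -14*(-135 + 24) = -14*(-111) = 1554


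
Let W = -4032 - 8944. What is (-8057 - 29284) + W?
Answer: -50317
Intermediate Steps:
W = -12976
(-8057 - 29284) + W = (-8057 - 29284) - 12976 = -37341 - 12976 = -50317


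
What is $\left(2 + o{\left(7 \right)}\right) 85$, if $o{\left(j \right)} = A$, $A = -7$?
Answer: $-425$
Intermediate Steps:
$o{\left(j \right)} = -7$
$\left(2 + o{\left(7 \right)}\right) 85 = \left(2 - 7\right) 85 = \left(-5\right) 85 = -425$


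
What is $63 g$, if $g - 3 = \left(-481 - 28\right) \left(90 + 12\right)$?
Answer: $-3270645$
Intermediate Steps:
$g = -51915$ ($g = 3 + \left(-481 - 28\right) \left(90 + 12\right) = 3 - 51918 = -51915$)
$63 g = 63 \left(-51915\right) = -3270645$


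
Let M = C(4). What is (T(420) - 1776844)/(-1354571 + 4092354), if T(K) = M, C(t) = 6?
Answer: -1776838/2737783 ≈ -0.64901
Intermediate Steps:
M = 6
T(K) = 6
(T(420) - 1776844)/(-1354571 + 4092354) = (6 - 1776844)/(-1354571 + 4092354) = -1776838/2737783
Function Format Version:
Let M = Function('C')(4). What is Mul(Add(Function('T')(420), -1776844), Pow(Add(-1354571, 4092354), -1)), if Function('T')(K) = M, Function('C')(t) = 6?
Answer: Rational(-1776838, 2737783) ≈ -0.64901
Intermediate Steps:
M = 6
Function('T')(K) = 6
Mul(Add(Function('T')(420), -1776844), Pow(Add(-1354571, 4092354), -1)) = Mul(Add(6, -1776844), Pow(Add(-1354571, 4092354), -1)) = Mul(-1776838, Pow(2737783, -1)) = Mul(-1776838, Rational(1, 2737783)) = Rational(-1776838, 2737783)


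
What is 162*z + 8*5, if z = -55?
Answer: -8870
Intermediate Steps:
162*z + 8*5 = 162*(-55) + 8*5 = -8910 + 40 = -8870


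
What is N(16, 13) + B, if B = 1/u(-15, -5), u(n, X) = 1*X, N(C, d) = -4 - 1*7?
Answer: -56/5 ≈ -11.200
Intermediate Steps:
N(C, d) = -11 (N(C, d) = -4 - 7 = -11)
u(n, X) = X
B = -⅕ (B = 1/(-5) = -⅕ ≈ -0.20000)
N(16, 13) + B = -11 - ⅕ = -56/5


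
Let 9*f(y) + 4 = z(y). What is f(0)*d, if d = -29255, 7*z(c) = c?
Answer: 117020/9 ≈ 13002.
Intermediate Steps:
z(c) = c/7
f(y) = -4/9 + y/63 (f(y) = -4/9 + (y/7)/9 = -4/9 + y/63)
f(0)*d = (-4/9 + (1/63)*0)*(-29255) = (-4/9 + 0)*(-29255) = -4/9*(-29255) = 117020/9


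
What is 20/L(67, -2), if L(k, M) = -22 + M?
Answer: -⅚ ≈ -0.83333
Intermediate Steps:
20/L(67, -2) = 20/(-22 - 2) = 20/(-24) = -1/24*20 = -⅚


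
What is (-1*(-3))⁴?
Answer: 81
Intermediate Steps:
(-1*(-3))⁴ = 3⁴ = 81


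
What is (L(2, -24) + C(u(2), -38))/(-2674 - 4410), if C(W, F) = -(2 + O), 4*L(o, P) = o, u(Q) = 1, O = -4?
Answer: -5/14168 ≈ -0.00035291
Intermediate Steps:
L(o, P) = o/4
C(W, F) = 2 (C(W, F) = -(2 - 4) = -1*(-2) = 2)
(L(2, -24) + C(u(2), -38))/(-2674 - 4410) = ((1/4)*2 + 2)/(-2674 - 4410) = (1/2 + 2)/(-7084) = (5/2)*(-1/7084) = -5/14168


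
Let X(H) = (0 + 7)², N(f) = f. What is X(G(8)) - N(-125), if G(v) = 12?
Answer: 174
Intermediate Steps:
X(H) = 49 (X(H) = 7² = 49)
X(G(8)) - N(-125) = 49 - 1*(-125) = 49 + 125 = 174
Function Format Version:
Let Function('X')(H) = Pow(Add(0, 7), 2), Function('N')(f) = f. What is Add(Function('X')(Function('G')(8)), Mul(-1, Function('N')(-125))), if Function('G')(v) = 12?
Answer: 174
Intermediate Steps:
Function('X')(H) = 49 (Function('X')(H) = Pow(7, 2) = 49)
Add(Function('X')(Function('G')(8)), Mul(-1, Function('N')(-125))) = Add(49, Mul(-1, -125)) = Add(49, 125) = 174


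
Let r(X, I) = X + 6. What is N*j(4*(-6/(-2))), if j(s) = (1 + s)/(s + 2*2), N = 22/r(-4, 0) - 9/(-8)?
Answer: 1261/128 ≈ 9.8516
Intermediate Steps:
r(X, I) = 6 + X
N = 97/8 (N = 22/(6 - 4) - 9/(-8) = 22/2 - 9*(-⅛) = 22*(½) + 9/8 = 11 + 9/8 = 97/8 ≈ 12.125)
j(s) = (1 + s)/(4 + s) (j(s) = (1 + s)/(s + 4) = (1 + s)/(4 + s))
N*j(4*(-6/(-2))) = 97*((1 + 4*(-6/(-2)))/(4 + 4*(-6/(-2))))/8 = 97*((1 + 4*(-6*(-½)))/(4 + 4*(-6*(-½))))/8 = 97*((1 + 4*3)/(4 + 4*3))/8 = 97*((1 + 12)/(4 + 12))/8 = 97*(13/16)/8 = 97*((1/16)*13)/8 = (97/8)*(13/16) = 1261/128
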